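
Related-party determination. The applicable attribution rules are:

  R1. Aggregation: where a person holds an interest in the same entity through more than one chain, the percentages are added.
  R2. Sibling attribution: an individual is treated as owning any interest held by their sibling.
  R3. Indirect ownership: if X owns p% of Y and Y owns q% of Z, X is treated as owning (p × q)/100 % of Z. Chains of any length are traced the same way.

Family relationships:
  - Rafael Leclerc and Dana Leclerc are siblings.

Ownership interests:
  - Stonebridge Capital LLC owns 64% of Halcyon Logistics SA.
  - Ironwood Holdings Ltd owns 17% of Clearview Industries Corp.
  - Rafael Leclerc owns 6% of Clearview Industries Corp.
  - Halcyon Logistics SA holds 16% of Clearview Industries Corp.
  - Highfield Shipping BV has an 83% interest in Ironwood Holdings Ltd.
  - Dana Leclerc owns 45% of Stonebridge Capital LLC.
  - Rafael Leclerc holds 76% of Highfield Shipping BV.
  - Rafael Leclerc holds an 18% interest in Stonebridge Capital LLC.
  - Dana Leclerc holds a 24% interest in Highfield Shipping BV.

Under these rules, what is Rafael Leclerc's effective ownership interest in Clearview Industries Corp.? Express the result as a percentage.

26.5612%

By sibling attribution (R2), Rafael Leclerc is treated as also owning Dana Leclerc's interest in Stonebridge Capital LLC, giving 18% + 45% = 63%.
By sibling attribution (R2), Rafael Leclerc is treated as also owning Dana Leclerc's interest in Highfield Shipping BV, giving 76% + 24% = 100%.
Chain via Stonebridge Capital LLC → Halcyon Logistics SA (R3): 63% × 64% × 16% = 6.4512% of Clearview Industries Corp.
Chain via Highfield Shipping BV → Ironwood Holdings Ltd (R3): 100% × 83% × 17% = 14.11% of Clearview Industries Corp.
Direct interest in Clearview Industries Corp: 6%.
Aggregating (R1): 6.4512% + 14.11% + 6% = 26.5612%.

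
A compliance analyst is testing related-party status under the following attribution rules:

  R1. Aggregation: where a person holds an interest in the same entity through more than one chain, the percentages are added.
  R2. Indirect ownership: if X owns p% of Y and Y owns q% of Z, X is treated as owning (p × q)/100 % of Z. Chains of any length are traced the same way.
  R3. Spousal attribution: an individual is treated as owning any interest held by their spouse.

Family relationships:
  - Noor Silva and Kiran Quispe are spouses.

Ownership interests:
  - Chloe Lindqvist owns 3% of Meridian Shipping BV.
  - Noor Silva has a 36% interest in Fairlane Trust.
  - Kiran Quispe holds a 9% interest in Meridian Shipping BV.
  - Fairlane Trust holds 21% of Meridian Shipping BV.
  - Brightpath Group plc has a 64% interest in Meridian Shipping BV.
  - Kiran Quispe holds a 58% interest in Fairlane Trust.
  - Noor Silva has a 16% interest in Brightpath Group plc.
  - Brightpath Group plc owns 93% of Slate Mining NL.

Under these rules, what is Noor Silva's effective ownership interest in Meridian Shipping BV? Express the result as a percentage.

38.98%

By spousal attribution (R3), Noor Silva is treated as also owning Kiran Quispe's interest in Fairlane Trust, giving 36% + 58% = 94%.
By spousal attribution (R3), Noor Silva is treated as owning Kiran Quispe's 9% interest in Meridian Shipping BV.
Chain via Brightpath Group plc (R2): 16% × 64% = 10.24% of Meridian Shipping BV.
Chain via Fairlane Trust (R2): 94% × 21% = 19.74% of Meridian Shipping BV.
Direct interest in Meridian Shipping BV: 9%.
Aggregating (R1): 10.24% + 19.74% + 9% = 38.98%.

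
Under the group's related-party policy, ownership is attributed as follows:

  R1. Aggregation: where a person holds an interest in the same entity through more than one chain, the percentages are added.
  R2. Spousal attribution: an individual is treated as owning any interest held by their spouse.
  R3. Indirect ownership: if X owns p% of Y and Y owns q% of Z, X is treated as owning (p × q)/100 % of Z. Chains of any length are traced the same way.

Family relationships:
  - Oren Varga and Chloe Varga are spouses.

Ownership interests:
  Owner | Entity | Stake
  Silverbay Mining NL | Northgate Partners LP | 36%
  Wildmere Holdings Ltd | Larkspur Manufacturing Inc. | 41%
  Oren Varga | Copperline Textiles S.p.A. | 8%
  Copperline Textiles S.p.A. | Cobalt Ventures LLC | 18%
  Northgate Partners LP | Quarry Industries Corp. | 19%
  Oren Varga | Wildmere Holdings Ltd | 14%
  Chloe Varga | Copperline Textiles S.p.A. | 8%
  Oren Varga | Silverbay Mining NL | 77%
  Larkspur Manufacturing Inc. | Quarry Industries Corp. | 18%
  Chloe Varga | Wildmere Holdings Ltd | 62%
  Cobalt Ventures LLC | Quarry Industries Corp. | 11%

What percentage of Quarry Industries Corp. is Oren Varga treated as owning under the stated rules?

11.1924%

By spousal attribution (R2), Oren Varga is treated as also owning Chloe Varga's interest in Wildmere Holdings Ltd, giving 14% + 62% = 76%.
By spousal attribution (R2), Oren Varga is treated as also owning Chloe Varga's interest in Copperline Textiles S.p.A, giving 8% + 8% = 16%.
Chain via Wildmere Holdings Ltd → Larkspur Manufacturing Inc. (R3): 76% × 41% × 18% = 5.6088% of Quarry Industries Corp.
Chain via Copperline Textiles S.p.A. → Cobalt Ventures LLC (R3): 16% × 18% × 11% = 0.3168% of Quarry Industries Corp.
Chain via Silverbay Mining NL → Northgate Partners LP (R3): 77% × 36% × 19% = 5.2668% of Quarry Industries Corp.
Aggregating (R1): 5.6088% + 0.3168% + 5.2668% = 11.1924%.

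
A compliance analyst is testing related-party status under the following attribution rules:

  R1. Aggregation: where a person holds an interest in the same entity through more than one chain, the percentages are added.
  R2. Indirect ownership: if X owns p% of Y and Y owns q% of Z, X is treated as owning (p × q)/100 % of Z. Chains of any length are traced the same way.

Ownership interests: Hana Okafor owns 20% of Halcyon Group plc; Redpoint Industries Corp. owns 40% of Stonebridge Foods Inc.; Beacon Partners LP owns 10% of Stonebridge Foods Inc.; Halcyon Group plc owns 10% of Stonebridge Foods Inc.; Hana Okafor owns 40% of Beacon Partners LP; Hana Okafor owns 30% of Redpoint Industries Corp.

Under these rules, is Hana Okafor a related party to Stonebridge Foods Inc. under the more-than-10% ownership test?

Chain via Beacon Partners LP (R2): 40% × 10% = 4% of Stonebridge Foods Inc.
Chain via Redpoint Industries Corp. (R2): 30% × 40% = 12% of Stonebridge Foods Inc.
Chain via Halcyon Group plc (R2): 20% × 10% = 2% of Stonebridge Foods Inc.
Aggregating (R1): 4% + 12% + 2% = 18%.
18% exceeds the 10% threshold, so Hana is a related party to Stonebridge Foods Inc.

Yes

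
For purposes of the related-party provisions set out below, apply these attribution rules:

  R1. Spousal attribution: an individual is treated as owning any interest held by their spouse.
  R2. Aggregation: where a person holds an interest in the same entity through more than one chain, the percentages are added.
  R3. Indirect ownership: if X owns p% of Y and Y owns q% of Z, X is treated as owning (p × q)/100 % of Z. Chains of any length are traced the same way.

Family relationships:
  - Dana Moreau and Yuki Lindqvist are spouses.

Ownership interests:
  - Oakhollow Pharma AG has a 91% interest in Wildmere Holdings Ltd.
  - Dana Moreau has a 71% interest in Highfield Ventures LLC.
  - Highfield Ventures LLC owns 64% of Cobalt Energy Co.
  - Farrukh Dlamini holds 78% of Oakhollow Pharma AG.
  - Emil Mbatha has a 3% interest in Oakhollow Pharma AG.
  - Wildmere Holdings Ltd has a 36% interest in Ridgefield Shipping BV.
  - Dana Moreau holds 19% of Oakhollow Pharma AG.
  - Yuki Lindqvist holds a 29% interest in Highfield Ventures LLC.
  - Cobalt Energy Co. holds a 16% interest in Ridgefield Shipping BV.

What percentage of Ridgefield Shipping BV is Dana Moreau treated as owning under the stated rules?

By spousal attribution (R1), Dana Moreau is treated as also owning Yuki Lindqvist's interest in Highfield Ventures LLC, giving 71% + 29% = 100%.
Chain via Highfield Ventures LLC → Cobalt Energy Co. (R3): 100% × 64% × 16% = 10.24% of Ridgefield Shipping BV.
Chain via Oakhollow Pharma AG → Wildmere Holdings Ltd (R3): 19% × 91% × 36% = 6.2244% of Ridgefield Shipping BV.
Aggregating (R2): 10.24% + 6.2244% = 16.4644%.

16.4644%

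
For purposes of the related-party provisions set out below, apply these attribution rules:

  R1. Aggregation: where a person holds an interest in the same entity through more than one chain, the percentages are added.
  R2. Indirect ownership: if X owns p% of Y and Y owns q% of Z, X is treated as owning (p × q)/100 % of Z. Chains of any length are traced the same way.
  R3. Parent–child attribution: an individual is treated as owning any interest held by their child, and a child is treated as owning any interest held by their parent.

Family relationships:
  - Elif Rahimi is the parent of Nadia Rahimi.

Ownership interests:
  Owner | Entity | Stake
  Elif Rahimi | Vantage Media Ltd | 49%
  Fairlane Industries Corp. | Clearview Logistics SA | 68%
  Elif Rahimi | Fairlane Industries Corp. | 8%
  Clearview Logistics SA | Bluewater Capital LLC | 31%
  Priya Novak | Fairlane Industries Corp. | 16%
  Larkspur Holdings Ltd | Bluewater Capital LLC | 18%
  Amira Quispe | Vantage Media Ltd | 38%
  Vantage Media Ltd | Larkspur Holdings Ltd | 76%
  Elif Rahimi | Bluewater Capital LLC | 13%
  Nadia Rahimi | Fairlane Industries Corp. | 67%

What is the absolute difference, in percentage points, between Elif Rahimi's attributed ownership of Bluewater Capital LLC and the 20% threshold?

15.5132

By parent–child attribution (R3), Elif Rahimi is treated as also owning Nadia Rahimi's interest in Fairlane Industries Corp, giving 8% + 67% = 75%.
Chain via Vantage Media Ltd → Larkspur Holdings Ltd (R2): 49% × 76% × 18% = 6.7032% of Bluewater Capital LLC.
Chain via Fairlane Industries Corp. → Clearview Logistics SA (R2): 75% × 68% × 31% = 15.81% of Bluewater Capital LLC.
Direct interest in Bluewater Capital LLC: 13%.
Aggregating (R1): 6.7032% + 15.81% + 13% = 35.5132%.
35.5132% exceeds the 20% threshold by 15.5132 percentage points.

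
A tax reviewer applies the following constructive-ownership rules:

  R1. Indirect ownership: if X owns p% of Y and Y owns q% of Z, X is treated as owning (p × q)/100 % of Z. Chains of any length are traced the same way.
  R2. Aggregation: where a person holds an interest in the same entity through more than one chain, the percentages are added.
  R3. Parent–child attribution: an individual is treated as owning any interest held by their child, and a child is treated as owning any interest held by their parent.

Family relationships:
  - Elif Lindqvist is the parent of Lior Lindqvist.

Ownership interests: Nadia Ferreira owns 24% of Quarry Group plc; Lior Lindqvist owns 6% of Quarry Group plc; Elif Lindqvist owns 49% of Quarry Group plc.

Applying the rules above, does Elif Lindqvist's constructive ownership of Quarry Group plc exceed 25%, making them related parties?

By parent–child attribution (R3), Elif Lindqvist is treated as also owning Lior Lindqvist's interest in Quarry Group plc, giving 49% + 6% = 55%.
Direct interest in Quarry Group plc: 55%.
55% exceeds the 25% threshold, so Elif is a related party to Quarry Group plc.

Yes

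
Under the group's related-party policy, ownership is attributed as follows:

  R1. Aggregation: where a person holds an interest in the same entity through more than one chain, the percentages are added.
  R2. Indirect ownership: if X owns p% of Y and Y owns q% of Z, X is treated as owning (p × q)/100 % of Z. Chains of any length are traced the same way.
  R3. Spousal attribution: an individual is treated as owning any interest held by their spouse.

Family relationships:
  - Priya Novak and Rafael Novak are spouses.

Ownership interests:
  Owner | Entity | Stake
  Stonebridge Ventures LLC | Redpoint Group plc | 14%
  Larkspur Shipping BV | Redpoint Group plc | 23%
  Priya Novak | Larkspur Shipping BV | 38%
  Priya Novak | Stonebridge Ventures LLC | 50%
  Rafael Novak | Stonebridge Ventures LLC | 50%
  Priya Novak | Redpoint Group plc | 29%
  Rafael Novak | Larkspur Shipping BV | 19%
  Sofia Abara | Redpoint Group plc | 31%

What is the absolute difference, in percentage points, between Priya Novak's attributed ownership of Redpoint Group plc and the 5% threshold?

By spousal attribution (R3), Priya Novak is treated as also owning Rafael Novak's interest in Stonebridge Ventures LLC, giving 50% + 50% = 100%.
By spousal attribution (R3), Priya Novak is treated as also owning Rafael Novak's interest in Larkspur Shipping BV, giving 38% + 19% = 57%.
Chain via Stonebridge Ventures LLC (R2): 100% × 14% = 14% of Redpoint Group plc.
Chain via Larkspur Shipping BV (R2): 57% × 23% = 13.11% of Redpoint Group plc.
Direct interest in Redpoint Group plc: 29%.
Aggregating (R1): 14% + 13.11% + 29% = 56.11%.
56.11% exceeds the 5% threshold by 51.11 percentage points.

51.11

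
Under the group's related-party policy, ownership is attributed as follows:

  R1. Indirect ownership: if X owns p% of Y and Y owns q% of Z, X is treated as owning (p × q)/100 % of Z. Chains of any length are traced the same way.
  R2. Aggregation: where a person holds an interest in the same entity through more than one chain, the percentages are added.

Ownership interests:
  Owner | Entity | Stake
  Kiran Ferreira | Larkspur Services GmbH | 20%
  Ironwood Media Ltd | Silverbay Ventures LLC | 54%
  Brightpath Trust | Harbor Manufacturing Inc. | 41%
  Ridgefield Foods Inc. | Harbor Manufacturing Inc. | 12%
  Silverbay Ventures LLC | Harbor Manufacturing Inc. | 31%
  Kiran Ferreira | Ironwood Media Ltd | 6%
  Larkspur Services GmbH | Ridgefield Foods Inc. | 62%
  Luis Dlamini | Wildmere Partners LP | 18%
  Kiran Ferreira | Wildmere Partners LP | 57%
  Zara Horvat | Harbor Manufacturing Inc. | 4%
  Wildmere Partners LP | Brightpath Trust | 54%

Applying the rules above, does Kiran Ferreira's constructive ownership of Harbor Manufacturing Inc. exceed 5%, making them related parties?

Chain via Larkspur Services GmbH → Ridgefield Foods Inc. (R1): 20% × 62% × 12% = 1.488% of Harbor Manufacturing Inc.
Chain via Ironwood Media Ltd → Silverbay Ventures LLC (R1): 6% × 54% × 31% = 1.0044% of Harbor Manufacturing Inc.
Chain via Wildmere Partners LP → Brightpath Trust (R1): 57% × 54% × 41% = 12.6198% of Harbor Manufacturing Inc.
Aggregating (R2): 1.488% + 1.0044% + 12.6198% = 15.1122%.
15.1122% exceeds the 5% threshold, so Kiran is a related party to Harbor Manufacturing Inc.

Yes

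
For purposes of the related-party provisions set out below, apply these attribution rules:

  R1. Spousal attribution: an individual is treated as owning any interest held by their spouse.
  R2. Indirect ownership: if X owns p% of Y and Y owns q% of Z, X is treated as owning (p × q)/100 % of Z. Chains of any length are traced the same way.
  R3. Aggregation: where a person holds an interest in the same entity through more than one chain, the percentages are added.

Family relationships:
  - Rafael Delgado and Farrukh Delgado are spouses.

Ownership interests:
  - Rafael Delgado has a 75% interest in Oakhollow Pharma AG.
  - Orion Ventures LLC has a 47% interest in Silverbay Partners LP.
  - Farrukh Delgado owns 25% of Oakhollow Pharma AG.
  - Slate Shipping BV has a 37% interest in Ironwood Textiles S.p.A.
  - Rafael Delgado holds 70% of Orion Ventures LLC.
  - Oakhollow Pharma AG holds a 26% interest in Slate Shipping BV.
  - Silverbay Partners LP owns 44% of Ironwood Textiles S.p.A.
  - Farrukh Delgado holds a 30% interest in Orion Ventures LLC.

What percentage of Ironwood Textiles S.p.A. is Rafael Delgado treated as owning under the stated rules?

By spousal attribution (R1), Rafael Delgado is treated as also owning Farrukh Delgado's interest in Oakhollow Pharma AG, giving 75% + 25% = 100%.
By spousal attribution (R1), Rafael Delgado is treated as also owning Farrukh Delgado's interest in Orion Ventures LLC, giving 70% + 30% = 100%.
Chain via Oakhollow Pharma AG → Slate Shipping BV (R2): 100% × 26% × 37% = 9.62% of Ironwood Textiles S.p.A.
Chain via Orion Ventures LLC → Silverbay Partners LP (R2): 100% × 47% × 44% = 20.68% of Ironwood Textiles S.p.A.
Aggregating (R3): 9.62% + 20.68% = 30.3%.

30.3%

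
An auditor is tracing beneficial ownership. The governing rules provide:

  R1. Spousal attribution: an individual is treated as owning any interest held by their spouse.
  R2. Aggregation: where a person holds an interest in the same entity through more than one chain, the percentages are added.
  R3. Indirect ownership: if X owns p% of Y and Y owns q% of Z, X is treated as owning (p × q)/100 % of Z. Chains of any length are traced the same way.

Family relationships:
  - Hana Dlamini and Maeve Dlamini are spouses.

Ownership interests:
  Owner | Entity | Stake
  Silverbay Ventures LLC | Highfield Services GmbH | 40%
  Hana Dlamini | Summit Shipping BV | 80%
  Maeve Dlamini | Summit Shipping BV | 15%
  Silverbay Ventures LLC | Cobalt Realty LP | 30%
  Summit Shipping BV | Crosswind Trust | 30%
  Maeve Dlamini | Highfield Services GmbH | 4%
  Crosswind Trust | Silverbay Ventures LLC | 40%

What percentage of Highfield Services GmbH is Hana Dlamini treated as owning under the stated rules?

8.56%

By spousal attribution (R1), Hana Dlamini is treated as also owning Maeve Dlamini's interest in Summit Shipping BV, giving 80% + 15% = 95%.
By spousal attribution (R1), Hana Dlamini is treated as owning Maeve Dlamini's 4% interest in Highfield Services GmbH.
Chain via Summit Shipping BV → Crosswind Trust → Silverbay Ventures LLC (R3): 95% × 30% × 40% × 40% = 4.56% of Highfield Services GmbH.
Direct interest in Highfield Services GmbH: 4%.
Aggregating (R2): 4.56% + 4% = 8.56%.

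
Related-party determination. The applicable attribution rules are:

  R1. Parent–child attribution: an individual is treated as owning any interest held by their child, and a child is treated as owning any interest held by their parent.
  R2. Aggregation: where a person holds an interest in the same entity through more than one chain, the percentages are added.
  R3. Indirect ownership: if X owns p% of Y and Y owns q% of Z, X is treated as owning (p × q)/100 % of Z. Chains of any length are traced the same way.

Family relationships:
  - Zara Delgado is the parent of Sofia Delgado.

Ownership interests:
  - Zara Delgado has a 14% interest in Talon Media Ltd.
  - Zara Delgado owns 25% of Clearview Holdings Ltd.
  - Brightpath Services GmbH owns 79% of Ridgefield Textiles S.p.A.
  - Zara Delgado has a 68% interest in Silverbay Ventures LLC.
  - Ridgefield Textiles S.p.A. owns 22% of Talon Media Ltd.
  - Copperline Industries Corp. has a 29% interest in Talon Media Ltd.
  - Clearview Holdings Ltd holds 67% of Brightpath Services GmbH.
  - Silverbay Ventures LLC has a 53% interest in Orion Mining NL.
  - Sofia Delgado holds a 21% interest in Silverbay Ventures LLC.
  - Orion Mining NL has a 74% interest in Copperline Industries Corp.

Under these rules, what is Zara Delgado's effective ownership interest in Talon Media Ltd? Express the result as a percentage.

By parent–child attribution (R1), Zara Delgado is treated as also owning Sofia Delgado's interest in Silverbay Ventures LLC, giving 68% + 21% = 89%.
Chain via Clearview Holdings Ltd → Brightpath Services GmbH → Ridgefield Textiles S.p.A. (R3): 25% × 67% × 79% × 22% = 2.91115% of Talon Media Ltd.
Chain via Silverbay Ventures LLC → Orion Mining NL → Copperline Industries Corp. (R3): 89% × 53% × 74% × 29% = 10.122682% of Talon Media Ltd.
Direct interest in Talon Media Ltd: 14%.
Aggregating (R2): 2.91115% + 10.122682% + 14% = 27.033832%.

27.033832%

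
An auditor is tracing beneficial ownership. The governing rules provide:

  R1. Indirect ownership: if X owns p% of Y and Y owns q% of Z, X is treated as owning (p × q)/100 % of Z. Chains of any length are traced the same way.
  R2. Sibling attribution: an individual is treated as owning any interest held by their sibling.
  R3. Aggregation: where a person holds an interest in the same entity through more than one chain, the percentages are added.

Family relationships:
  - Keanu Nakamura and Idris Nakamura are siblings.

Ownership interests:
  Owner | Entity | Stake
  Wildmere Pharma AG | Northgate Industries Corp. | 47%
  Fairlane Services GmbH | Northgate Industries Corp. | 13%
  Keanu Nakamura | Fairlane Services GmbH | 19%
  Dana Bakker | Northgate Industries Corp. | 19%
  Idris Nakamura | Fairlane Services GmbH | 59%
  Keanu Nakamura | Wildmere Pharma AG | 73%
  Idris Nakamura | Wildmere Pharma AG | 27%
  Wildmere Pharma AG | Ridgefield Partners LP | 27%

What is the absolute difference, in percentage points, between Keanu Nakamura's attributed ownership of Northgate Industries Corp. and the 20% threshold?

By sibling attribution (R2), Keanu Nakamura is treated as also owning Idris Nakamura's interest in Fairlane Services GmbH, giving 19% + 59% = 78%.
By sibling attribution (R2), Keanu Nakamura is treated as also owning Idris Nakamura's interest in Wildmere Pharma AG, giving 73% + 27% = 100%.
Chain via Fairlane Services GmbH (R1): 78% × 13% = 10.14% of Northgate Industries Corp.
Chain via Wildmere Pharma AG (R1): 100% × 47% = 47% of Northgate Industries Corp.
Aggregating (R3): 10.14% + 47% = 57.14%.
57.14% exceeds the 20% threshold by 37.14 percentage points.

37.14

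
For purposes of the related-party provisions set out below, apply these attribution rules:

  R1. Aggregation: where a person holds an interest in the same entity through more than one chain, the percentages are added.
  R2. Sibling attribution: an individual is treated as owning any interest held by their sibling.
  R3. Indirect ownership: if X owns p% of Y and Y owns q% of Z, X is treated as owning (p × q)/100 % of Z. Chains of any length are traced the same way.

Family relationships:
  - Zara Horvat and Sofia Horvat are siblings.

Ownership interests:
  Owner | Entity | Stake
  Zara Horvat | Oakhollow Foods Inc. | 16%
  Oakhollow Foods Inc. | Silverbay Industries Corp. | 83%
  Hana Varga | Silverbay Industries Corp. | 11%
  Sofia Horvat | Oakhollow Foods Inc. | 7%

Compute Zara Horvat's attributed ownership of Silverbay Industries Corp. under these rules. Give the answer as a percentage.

19.09%

By sibling attribution (R2), Zara Horvat is treated as also owning Sofia Horvat's interest in Oakhollow Foods Inc, giving 16% + 7% = 23%.
Chain via Oakhollow Foods Inc. (R3): 23% × 83% = 19.09% of Silverbay Industries Corp.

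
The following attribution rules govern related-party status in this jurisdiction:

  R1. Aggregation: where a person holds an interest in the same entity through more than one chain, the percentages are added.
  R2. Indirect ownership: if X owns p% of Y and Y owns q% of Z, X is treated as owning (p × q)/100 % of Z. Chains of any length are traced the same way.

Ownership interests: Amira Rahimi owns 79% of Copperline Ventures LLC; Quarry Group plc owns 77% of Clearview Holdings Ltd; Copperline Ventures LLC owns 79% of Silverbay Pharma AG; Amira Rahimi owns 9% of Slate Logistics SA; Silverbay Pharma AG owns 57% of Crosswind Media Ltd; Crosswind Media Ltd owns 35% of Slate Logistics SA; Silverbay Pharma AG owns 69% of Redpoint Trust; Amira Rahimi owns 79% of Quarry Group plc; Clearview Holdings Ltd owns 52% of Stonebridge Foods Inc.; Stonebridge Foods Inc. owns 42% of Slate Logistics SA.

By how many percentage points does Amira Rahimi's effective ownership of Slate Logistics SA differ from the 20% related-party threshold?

Chain via Copperline Ventures LLC → Silverbay Pharma AG → Crosswind Media Ltd (R2): 79% × 79% × 57% × 35% = 12.450795% of Slate Logistics SA.
Chain via Quarry Group plc → Clearview Holdings Ltd → Stonebridge Foods Inc. (R2): 79% × 77% × 52% × 42% = 13.285272% of Slate Logistics SA.
Direct interest in Slate Logistics SA: 9%.
Aggregating (R1): 12.450795% + 13.285272% + 9% = 34.736067%.
34.736067% exceeds the 20% threshold by 14.736067 percentage points.

14.736067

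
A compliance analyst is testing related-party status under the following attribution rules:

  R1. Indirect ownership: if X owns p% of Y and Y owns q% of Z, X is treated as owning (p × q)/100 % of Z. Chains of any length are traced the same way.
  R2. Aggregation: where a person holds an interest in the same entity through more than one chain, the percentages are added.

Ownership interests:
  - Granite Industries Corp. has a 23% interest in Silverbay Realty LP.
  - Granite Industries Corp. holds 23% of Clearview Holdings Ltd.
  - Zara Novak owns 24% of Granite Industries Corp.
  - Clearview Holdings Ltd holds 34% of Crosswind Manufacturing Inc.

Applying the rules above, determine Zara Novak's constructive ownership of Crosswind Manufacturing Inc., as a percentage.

1.8768%

Chain via Granite Industries Corp. → Clearview Holdings Ltd (R1): 24% × 23% × 34% = 1.8768% of Crosswind Manufacturing Inc.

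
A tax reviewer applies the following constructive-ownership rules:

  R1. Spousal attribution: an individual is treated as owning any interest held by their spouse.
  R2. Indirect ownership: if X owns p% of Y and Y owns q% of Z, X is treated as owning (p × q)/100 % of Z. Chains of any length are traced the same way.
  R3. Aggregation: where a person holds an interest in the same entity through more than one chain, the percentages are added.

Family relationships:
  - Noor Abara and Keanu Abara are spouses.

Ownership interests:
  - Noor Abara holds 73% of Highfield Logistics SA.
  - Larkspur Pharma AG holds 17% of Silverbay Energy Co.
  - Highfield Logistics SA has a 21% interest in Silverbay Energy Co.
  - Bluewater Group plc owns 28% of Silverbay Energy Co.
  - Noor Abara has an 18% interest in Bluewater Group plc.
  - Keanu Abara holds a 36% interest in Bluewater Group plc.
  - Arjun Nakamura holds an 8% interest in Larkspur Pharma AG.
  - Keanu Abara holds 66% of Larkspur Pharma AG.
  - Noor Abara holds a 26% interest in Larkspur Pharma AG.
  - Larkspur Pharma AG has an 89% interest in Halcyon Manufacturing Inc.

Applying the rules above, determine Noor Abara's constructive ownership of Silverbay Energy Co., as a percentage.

46.09%

By spousal attribution (R1), Noor Abara is treated as also owning Keanu Abara's interest in Bluewater Group plc, giving 18% + 36% = 54%.
By spousal attribution (R1), Noor Abara is treated as also owning Keanu Abara's interest in Larkspur Pharma AG, giving 26% + 66% = 92%.
Chain via Highfield Logistics SA (R2): 73% × 21% = 15.33% of Silverbay Energy Co.
Chain via Bluewater Group plc (R2): 54% × 28% = 15.12% of Silverbay Energy Co.
Chain via Larkspur Pharma AG (R2): 92% × 17% = 15.64% of Silverbay Energy Co.
Aggregating (R3): 15.33% + 15.12% + 15.64% = 46.09%.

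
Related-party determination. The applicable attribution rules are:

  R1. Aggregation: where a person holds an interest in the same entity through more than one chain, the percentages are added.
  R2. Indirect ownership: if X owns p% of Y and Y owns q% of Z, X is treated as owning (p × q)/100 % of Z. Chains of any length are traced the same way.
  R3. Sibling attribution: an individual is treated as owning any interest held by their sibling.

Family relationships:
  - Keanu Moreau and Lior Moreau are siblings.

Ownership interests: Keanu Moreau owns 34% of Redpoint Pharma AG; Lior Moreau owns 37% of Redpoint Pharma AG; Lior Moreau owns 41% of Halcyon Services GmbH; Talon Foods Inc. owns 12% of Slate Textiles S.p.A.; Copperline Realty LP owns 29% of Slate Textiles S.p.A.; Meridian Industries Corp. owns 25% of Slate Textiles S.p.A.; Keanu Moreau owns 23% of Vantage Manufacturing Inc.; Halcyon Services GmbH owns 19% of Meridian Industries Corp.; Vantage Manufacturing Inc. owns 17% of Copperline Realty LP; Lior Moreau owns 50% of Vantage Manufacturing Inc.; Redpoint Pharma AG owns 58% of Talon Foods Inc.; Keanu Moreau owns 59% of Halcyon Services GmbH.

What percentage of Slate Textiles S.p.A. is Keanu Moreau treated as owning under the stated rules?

13.2905%

By sibling attribution (R3), Keanu Moreau is treated as also owning Lior Moreau's interest in Halcyon Services GmbH, giving 59% + 41% = 100%.
By sibling attribution (R3), Keanu Moreau is treated as also owning Lior Moreau's interest in Redpoint Pharma AG, giving 34% + 37% = 71%.
By sibling attribution (R3), Keanu Moreau is treated as also owning Lior Moreau's interest in Vantage Manufacturing Inc, giving 23% + 50% = 73%.
Chain via Halcyon Services GmbH → Meridian Industries Corp. (R2): 100% × 19% × 25% = 4.75% of Slate Textiles S.p.A.
Chain via Redpoint Pharma AG → Talon Foods Inc. (R2): 71% × 58% × 12% = 4.9416% of Slate Textiles S.p.A.
Chain via Vantage Manufacturing Inc. → Copperline Realty LP (R2): 73% × 17% × 29% = 3.5989% of Slate Textiles S.p.A.
Aggregating (R1): 4.75% + 4.9416% + 3.5989% = 13.2905%.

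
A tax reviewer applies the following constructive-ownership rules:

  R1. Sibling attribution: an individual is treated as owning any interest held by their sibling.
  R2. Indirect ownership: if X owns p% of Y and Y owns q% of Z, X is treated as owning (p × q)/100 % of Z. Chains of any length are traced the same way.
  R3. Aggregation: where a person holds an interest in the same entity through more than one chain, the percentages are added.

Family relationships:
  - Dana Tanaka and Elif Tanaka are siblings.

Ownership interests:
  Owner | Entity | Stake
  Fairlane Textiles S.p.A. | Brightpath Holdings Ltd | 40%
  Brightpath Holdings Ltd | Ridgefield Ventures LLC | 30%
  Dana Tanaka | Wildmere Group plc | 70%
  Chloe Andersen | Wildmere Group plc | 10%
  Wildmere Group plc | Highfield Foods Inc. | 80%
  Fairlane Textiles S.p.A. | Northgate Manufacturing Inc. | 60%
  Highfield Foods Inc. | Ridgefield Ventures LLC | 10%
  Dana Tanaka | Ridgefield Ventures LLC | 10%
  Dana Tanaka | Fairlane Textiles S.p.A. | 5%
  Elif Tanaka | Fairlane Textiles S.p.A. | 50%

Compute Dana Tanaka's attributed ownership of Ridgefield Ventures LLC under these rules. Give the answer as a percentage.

By sibling attribution (R1), Dana Tanaka is treated as also owning Elif Tanaka's interest in Fairlane Textiles S.p.A, giving 5% + 50% = 55%.
Chain via Wildmere Group plc → Highfield Foods Inc. (R2): 70% × 80% × 10% = 5.6% of Ridgefield Ventures LLC.
Chain via Fairlane Textiles S.p.A. → Brightpath Holdings Ltd (R2): 55% × 40% × 30% = 6.6% of Ridgefield Ventures LLC.
Direct interest in Ridgefield Ventures LLC: 10%.
Aggregating (R3): 5.6% + 6.6% + 10% = 22.2%.

22.2%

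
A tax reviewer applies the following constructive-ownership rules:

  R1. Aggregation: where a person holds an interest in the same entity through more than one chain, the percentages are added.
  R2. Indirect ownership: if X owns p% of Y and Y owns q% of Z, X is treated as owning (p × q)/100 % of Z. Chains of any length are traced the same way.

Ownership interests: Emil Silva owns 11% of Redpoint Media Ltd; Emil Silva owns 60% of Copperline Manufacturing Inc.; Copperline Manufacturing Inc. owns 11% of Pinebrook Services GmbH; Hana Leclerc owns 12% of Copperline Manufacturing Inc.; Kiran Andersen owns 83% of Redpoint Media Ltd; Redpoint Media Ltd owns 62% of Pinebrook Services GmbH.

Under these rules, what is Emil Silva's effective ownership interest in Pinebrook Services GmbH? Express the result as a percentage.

Chain via Copperline Manufacturing Inc. (R2): 60% × 11% = 6.6% of Pinebrook Services GmbH.
Chain via Redpoint Media Ltd (R2): 11% × 62% = 6.82% of Pinebrook Services GmbH.
Aggregating (R1): 6.6% + 6.82% = 13.42%.

13.42%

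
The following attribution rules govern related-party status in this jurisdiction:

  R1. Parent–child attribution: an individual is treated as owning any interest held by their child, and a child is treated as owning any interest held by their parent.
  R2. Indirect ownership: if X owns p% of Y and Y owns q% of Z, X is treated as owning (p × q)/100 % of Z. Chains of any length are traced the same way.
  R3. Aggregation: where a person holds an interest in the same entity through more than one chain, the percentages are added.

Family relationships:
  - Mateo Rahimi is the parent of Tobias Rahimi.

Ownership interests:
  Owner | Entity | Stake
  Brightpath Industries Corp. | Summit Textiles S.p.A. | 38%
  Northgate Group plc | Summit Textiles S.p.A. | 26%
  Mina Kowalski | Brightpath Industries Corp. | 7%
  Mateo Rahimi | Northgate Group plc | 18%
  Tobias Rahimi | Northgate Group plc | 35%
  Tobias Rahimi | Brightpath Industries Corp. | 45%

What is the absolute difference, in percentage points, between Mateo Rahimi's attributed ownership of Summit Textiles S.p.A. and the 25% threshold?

By parent–child attribution (R1), Mateo Rahimi is treated as also owning Tobias Rahimi's interest in Northgate Group plc, giving 18% + 35% = 53%.
By parent–child attribution (R1), Mateo Rahimi is treated as owning Tobias Rahimi's 45% interest in Brightpath Industries Corp.
Chain via Northgate Group plc (R2): 53% × 26% = 13.78% of Summit Textiles S.p.A.
Chain via Brightpath Industries Corp. (R2): 45% × 38% = 17.1% of Summit Textiles S.p.A.
Aggregating (R3): 13.78% + 17.1% = 30.88%.
30.88% exceeds the 25% threshold by 5.88 percentage points.

5.88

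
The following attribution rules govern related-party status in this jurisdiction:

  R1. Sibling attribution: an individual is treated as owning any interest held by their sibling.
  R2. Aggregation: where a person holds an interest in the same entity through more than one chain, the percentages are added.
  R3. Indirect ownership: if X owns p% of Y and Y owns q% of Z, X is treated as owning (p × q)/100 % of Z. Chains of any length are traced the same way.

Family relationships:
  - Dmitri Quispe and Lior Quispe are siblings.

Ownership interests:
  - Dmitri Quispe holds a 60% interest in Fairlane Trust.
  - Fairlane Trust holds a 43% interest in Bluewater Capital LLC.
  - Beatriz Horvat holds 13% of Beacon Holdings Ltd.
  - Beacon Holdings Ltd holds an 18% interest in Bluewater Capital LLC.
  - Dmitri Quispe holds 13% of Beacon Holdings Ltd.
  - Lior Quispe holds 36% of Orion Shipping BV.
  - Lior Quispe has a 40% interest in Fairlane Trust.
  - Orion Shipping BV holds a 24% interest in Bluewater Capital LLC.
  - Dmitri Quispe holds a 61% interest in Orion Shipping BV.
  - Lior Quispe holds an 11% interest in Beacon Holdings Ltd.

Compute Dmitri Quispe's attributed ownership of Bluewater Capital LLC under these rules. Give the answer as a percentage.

70.6%

By sibling attribution (R1), Dmitri Quispe is treated as also owning Lior Quispe's interest in Beacon Holdings Ltd, giving 13% + 11% = 24%.
By sibling attribution (R1), Dmitri Quispe is treated as also owning Lior Quispe's interest in Fairlane Trust, giving 60% + 40% = 100%.
By sibling attribution (R1), Dmitri Quispe is treated as also owning Lior Quispe's interest in Orion Shipping BV, giving 61% + 36% = 97%.
Chain via Beacon Holdings Ltd (R3): 24% × 18% = 4.32% of Bluewater Capital LLC.
Chain via Fairlane Trust (R3): 100% × 43% = 43% of Bluewater Capital LLC.
Chain via Orion Shipping BV (R3): 97% × 24% = 23.28% of Bluewater Capital LLC.
Aggregating (R2): 4.32% + 43% + 23.28% = 70.6%.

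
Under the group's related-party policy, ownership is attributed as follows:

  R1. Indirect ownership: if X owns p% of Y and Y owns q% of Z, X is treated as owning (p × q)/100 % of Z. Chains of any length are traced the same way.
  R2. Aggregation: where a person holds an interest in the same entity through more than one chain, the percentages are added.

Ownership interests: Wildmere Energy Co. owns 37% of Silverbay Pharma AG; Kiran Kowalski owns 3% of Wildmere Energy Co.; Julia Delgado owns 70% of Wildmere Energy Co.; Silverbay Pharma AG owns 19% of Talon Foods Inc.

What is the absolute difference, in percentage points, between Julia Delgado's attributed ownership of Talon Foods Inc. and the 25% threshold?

Chain via Wildmere Energy Co. → Silverbay Pharma AG (R1): 70% × 37% × 19% = 4.921% of Talon Foods Inc.
4.921% falls short of the 25% threshold by 20.079 percentage points.

20.079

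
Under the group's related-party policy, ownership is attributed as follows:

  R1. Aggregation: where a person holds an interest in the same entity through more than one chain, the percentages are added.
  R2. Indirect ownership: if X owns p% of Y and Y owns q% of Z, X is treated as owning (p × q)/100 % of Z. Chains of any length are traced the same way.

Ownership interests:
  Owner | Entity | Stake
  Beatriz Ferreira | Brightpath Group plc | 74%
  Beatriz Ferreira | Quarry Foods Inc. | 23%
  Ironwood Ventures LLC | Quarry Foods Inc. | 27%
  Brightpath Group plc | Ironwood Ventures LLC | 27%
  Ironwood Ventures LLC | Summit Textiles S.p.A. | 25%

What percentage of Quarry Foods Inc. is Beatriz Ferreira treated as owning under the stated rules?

28.3946%

Chain via Brightpath Group plc → Ironwood Ventures LLC (R2): 74% × 27% × 27% = 5.3946% of Quarry Foods Inc.
Direct interest in Quarry Foods Inc: 23%.
Aggregating (R1): 5.3946% + 23% = 28.3946%.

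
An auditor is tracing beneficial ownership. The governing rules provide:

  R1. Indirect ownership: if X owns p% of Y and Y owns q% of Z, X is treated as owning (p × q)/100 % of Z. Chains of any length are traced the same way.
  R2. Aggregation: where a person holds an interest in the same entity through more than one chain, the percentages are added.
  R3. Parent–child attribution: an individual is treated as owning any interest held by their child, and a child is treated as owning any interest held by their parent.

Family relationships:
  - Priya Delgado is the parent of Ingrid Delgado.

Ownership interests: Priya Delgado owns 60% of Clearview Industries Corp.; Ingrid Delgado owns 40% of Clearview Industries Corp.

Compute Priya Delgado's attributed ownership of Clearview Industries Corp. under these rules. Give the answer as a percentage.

By parent–child attribution (R3), Priya Delgado is treated as also owning Ingrid Delgado's interest in Clearview Industries Corp, giving 60% + 40% = 100%.
Direct interest in Clearview Industries Corp: 100%.

100%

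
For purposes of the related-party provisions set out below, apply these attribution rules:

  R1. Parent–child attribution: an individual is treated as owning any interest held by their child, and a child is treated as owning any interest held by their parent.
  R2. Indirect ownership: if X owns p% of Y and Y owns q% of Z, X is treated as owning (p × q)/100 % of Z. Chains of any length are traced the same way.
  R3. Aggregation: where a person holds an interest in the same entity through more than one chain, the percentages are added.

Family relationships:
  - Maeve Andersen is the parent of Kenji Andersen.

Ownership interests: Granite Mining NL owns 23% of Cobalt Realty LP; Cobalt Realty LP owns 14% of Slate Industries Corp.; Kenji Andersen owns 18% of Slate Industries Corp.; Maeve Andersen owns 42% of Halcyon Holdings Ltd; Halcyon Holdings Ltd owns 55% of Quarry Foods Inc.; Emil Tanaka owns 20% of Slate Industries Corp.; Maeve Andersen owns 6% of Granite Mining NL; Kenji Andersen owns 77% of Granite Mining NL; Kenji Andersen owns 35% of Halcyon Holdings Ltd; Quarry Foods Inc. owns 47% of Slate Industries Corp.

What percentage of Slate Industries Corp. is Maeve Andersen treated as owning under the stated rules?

40.5771%

By parent–child attribution (R1), Maeve Andersen is treated as also owning Kenji Andersen's interest in Halcyon Holdings Ltd, giving 42% + 35% = 77%.
By parent–child attribution (R1), Maeve Andersen is treated as also owning Kenji Andersen's interest in Granite Mining NL, giving 6% + 77% = 83%.
By parent–child attribution (R1), Maeve Andersen is treated as owning Kenji Andersen's 18% interest in Slate Industries Corp.
Chain via Halcyon Holdings Ltd → Quarry Foods Inc. (R2): 77% × 55% × 47% = 19.9045% of Slate Industries Corp.
Chain via Granite Mining NL → Cobalt Realty LP (R2): 83% × 23% × 14% = 2.6726% of Slate Industries Corp.
Direct interest in Slate Industries Corp: 18%.
Aggregating (R3): 19.9045% + 2.6726% + 18% = 40.5771%.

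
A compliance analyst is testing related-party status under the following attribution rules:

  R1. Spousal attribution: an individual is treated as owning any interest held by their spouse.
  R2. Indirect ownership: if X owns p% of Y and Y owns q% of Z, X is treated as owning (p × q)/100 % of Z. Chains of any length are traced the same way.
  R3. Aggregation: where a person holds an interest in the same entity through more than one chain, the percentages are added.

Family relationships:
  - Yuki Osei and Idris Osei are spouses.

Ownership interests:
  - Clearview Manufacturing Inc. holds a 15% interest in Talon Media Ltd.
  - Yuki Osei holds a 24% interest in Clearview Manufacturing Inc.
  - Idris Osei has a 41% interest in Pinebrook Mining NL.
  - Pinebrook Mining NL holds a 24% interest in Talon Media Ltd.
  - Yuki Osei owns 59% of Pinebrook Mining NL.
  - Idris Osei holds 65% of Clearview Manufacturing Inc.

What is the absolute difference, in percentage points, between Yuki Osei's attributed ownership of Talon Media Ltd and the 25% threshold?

12.35

By spousal attribution (R1), Yuki Osei is treated as also owning Idris Osei's interest in Clearview Manufacturing Inc, giving 24% + 65% = 89%.
By spousal attribution (R1), Yuki Osei is treated as also owning Idris Osei's interest in Pinebrook Mining NL, giving 59% + 41% = 100%.
Chain via Clearview Manufacturing Inc. (R2): 89% × 15% = 13.35% of Talon Media Ltd.
Chain via Pinebrook Mining NL (R2): 100% × 24% = 24% of Talon Media Ltd.
Aggregating (R3): 13.35% + 24% = 37.35%.
37.35% exceeds the 25% threshold by 12.35 percentage points.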